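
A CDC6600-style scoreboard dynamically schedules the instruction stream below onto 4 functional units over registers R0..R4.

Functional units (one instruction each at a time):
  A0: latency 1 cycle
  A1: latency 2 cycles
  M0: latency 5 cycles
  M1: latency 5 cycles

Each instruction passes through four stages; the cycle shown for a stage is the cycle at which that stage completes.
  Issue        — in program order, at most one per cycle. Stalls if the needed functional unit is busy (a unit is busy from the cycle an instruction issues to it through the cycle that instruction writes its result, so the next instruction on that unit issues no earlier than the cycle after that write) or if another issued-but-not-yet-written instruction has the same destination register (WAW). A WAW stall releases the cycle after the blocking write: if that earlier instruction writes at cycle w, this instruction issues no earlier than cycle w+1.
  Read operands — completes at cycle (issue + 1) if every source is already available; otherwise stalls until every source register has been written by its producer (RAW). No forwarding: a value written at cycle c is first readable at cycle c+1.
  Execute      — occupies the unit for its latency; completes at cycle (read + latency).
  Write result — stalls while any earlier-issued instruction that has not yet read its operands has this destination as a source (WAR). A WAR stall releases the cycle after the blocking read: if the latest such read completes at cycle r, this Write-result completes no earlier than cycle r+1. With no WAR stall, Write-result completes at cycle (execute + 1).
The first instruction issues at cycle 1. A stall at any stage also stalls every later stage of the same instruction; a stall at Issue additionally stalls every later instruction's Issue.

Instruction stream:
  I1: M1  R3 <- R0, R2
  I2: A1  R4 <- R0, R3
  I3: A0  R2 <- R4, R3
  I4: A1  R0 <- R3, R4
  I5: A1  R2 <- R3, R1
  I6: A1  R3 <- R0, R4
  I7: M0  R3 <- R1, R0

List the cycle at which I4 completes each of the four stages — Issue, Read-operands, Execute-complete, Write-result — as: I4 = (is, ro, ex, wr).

[I1] 1/2/7/8
[I2] 2/9/11/12  (RAW R3: wait I1 write@8)
[I3] 3/13/14/15  (RAW R4: wait I2 write@12)
[I4] 13/14/16/17  (struct: A1 busy until I2 writes@12)
[I5] 18/19/21/22  (struct: A1 busy until I4 writes@17)
[I6] 23/24/26/27  (struct: A1 busy until I5 writes@22)
[I7] 28/29/34/35  (WAW R3: wait I6 write@27)

I4 = (13, 14, 16, 17)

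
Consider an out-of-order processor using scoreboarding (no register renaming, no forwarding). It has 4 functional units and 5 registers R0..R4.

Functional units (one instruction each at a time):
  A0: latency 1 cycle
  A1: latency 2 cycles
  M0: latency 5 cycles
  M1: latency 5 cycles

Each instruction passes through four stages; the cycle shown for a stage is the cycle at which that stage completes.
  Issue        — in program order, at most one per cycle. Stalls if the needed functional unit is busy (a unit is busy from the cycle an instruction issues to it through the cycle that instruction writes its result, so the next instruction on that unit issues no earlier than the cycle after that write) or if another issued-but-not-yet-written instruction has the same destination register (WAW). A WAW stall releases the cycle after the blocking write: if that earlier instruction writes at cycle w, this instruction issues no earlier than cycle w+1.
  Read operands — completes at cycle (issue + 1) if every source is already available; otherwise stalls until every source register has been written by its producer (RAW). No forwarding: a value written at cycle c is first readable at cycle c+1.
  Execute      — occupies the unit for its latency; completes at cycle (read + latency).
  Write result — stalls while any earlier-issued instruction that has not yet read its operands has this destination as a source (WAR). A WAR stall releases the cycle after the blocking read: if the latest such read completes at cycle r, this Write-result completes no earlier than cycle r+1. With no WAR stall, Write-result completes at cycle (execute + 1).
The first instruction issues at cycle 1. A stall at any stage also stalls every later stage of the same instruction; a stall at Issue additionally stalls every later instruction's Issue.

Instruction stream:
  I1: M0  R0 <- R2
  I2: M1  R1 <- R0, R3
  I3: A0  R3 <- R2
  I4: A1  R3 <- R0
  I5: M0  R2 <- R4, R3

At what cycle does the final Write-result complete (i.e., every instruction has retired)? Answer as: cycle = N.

cycle = 22

cycle 1: issue I1 (M0)
cycle 2: I1 read-ops, issue I2 (M1)
cycle 3: issue I3 (A0)
cycle 4: I3 read-ops
cycle 5: I3 finished on A0
cycle 7: I1 finished on M0
cycle 8: I1→R0
cycle 9: I2 read-ops
cycle 10: I3→R3
cycle 11: issue I4 (A1)
cycle 12: I4 read-ops, issue I5 (M0)
cycle 14: I2 finished on M1, I4 finished on A1
cycle 15: I2→R1, I4→R3
cycle 16: I5 read-ops
cycle 21: I5 finished on M0
cycle 22: I5→R2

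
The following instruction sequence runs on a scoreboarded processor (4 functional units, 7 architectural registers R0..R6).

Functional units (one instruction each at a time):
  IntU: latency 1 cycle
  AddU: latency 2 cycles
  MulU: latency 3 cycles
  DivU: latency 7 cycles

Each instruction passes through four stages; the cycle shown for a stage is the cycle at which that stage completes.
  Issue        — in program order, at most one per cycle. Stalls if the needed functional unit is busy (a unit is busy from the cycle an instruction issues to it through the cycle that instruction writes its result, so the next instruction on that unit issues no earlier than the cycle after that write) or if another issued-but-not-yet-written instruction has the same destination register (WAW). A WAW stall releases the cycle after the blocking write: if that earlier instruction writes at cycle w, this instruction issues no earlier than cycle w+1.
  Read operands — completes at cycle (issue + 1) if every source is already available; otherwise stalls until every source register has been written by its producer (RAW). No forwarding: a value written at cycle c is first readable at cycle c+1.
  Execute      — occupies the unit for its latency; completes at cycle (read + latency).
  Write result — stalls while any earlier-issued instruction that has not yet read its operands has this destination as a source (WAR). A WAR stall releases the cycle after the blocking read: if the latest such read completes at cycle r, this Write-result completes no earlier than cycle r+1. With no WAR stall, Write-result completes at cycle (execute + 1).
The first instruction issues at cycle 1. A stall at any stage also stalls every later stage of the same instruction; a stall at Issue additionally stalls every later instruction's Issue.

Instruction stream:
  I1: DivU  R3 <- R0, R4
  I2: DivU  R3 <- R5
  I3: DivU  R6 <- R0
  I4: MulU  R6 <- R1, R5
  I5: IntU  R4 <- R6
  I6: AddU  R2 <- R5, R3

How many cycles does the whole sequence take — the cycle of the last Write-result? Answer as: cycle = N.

cycle = 39

[1] issue I1 (DivU)
[2] I1 read-ops
[9] I1 finished on DivU
[10] I1→R3
[11] issue I2 (DivU)
[12] I2 read-ops
[19] I2 finished on DivU
[20] I2→R3
[21] issue I3 (DivU)
[22] I3 read-ops
[29] I3 finished on DivU
[30] I3→R6
[31] issue I4 (MulU)
[32] I4 read-ops · issue I5 (IntU)
[33] issue I6 (AddU)
[34] I6 read-ops
[35] I4 finished on MulU
[36] I4→R6 · I6 finished on AddU
[37] I5 read-ops · I6→R2
[38] I5 finished on IntU
[39] I5→R4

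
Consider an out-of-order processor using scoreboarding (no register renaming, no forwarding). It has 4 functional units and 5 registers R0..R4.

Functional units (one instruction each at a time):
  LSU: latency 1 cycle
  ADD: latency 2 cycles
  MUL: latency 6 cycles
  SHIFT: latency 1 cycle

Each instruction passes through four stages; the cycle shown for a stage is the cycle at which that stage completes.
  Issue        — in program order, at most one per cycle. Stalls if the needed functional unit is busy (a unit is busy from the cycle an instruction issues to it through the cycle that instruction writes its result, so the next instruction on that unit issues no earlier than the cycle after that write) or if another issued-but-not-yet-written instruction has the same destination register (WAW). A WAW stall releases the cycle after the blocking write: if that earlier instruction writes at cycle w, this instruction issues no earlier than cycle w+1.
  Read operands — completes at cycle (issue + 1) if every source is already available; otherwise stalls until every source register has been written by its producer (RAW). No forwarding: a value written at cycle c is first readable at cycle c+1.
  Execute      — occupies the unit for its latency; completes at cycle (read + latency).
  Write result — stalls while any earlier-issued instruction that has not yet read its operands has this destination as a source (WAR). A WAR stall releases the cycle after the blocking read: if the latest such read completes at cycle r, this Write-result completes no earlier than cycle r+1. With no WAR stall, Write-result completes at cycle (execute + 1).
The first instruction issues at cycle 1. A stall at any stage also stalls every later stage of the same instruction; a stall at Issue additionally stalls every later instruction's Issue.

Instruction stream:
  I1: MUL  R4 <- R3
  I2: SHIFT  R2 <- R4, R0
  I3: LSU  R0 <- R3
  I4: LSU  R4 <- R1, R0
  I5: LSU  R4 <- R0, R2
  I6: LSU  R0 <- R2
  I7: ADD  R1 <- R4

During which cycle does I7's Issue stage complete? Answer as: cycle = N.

I1  is:1  ro:2  ex:8  wr:9
I2  is:2  ro:10  ex:11  wr:12  — RAW R4: wait I1 write@9
I3  is:3  ro:4  ex:5  wr:11  — WAR R0: wait I2 read@10
I4  is:12  ro:13  ex:14  wr:15  — struct: LSU busy until I3 writes@11
I5  is:16  ro:17  ex:18  wr:19  — struct: LSU busy until I4 writes@15
I6  is:20  ro:21  ex:22  wr:23  — struct: LSU busy until I5 writes@19
I7  is:21  ro:22  ex:24  wr:25

cycle = 21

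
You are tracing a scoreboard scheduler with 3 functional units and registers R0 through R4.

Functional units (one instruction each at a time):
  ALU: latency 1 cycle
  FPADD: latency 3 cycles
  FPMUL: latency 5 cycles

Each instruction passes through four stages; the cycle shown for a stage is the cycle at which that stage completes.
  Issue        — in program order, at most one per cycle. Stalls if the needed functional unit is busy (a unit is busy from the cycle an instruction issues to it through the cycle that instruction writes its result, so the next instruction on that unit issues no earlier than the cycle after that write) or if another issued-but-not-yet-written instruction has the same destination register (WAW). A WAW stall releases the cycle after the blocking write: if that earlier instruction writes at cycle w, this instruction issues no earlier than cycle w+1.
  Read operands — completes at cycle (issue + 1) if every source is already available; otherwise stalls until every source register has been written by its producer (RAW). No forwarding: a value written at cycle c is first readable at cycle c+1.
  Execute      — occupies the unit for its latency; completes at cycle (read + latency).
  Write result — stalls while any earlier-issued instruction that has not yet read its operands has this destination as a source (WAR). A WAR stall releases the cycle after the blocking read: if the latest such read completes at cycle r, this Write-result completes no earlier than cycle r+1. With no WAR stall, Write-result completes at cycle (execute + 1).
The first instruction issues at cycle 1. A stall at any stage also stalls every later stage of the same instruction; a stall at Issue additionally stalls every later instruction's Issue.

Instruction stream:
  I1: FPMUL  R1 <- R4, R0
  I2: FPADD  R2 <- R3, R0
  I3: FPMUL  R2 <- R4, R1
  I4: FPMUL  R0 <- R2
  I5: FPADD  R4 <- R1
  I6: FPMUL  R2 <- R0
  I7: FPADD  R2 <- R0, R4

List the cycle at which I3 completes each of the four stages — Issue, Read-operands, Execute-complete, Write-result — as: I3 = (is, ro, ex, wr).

I3 = (9, 10, 15, 16)

1) issue 1, read 2, done 7, write 8
2) issue 2, read 3, done 6, write 7
3) issue 9, read 10, done 15, write 16  <struct: FPMUL busy until I1 writes@8>
4) issue 17, read 18, done 23, write 24  <struct: FPMUL busy until I3 writes@16>
5) issue 18, read 19, done 22, write 23
6) issue 25, read 26, done 31, write 32  <struct: FPMUL busy until I4 writes@24>
7) issue 33, read 34, done 37, write 38  <WAW R2: wait I6 write@32>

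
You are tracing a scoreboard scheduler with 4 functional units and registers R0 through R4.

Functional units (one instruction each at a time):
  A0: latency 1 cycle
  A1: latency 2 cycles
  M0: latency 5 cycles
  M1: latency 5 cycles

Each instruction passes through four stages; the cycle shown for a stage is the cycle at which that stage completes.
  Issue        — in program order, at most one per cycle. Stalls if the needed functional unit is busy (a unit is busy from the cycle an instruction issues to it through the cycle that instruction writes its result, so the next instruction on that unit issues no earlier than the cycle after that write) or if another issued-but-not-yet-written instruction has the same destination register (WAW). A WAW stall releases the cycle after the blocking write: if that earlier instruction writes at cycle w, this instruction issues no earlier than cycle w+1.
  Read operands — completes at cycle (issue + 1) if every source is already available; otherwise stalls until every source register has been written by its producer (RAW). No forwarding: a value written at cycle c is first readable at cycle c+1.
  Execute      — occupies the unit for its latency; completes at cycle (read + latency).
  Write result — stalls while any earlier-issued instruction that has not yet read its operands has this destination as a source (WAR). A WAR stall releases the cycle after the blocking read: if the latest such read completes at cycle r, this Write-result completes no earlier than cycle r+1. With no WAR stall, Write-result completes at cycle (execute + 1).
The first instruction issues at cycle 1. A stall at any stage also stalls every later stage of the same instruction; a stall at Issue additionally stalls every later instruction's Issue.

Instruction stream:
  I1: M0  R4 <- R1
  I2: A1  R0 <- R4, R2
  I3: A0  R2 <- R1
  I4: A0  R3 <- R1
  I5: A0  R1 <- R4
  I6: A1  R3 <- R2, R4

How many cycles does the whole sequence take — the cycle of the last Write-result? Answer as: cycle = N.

cycle = 20

I1: IS=1 RO=2 EX=7 WR=8
I2: IS=2 RO=9 EX=11 WR=12  [RAW R4: wait I1 write@8]
I3: IS=3 RO=4 EX=5 WR=10  [WAR R2: wait I2 read@9]
I4: IS=11 RO=12 EX=13 WR=14  [struct: A0 busy until I3 writes@10]
I5: IS=15 RO=16 EX=17 WR=18  [struct: A0 busy until I4 writes@14]
I6: IS=16 RO=17 EX=19 WR=20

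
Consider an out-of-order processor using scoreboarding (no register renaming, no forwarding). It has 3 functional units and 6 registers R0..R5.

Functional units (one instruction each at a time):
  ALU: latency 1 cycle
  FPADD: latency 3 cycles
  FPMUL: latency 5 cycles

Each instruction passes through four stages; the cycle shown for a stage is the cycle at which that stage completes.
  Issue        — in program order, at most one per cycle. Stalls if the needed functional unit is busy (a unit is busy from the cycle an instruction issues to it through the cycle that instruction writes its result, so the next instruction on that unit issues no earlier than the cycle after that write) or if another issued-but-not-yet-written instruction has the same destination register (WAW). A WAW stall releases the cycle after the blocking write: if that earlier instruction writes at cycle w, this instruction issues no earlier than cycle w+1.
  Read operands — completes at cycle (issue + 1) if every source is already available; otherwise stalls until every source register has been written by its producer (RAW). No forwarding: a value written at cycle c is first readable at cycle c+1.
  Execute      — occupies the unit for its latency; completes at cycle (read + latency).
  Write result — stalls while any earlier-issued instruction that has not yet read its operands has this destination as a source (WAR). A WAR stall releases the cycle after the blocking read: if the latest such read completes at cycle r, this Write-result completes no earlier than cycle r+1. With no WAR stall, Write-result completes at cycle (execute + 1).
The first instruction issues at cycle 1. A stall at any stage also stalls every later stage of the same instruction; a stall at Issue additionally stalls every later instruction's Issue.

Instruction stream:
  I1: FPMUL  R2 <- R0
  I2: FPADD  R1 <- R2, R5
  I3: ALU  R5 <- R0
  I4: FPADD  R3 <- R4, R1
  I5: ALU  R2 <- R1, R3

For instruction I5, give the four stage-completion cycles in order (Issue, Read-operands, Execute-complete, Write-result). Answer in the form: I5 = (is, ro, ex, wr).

I5 = (15, 20, 21, 22)

  I1 | 1 | 2 | 7 | 8
  I2 | 2 | 9 | 12 | 13   RAW R2: wait I1 write@8
  I3 | 3 | 4 | 5 | 10   WAR R5: wait I2 read@9
  I4 | 14 | 15 | 18 | 19   struct: FPADD busy until I2 writes@13
  I5 | 15 | 20 | 21 | 22   RAW R3: wait I4 write@19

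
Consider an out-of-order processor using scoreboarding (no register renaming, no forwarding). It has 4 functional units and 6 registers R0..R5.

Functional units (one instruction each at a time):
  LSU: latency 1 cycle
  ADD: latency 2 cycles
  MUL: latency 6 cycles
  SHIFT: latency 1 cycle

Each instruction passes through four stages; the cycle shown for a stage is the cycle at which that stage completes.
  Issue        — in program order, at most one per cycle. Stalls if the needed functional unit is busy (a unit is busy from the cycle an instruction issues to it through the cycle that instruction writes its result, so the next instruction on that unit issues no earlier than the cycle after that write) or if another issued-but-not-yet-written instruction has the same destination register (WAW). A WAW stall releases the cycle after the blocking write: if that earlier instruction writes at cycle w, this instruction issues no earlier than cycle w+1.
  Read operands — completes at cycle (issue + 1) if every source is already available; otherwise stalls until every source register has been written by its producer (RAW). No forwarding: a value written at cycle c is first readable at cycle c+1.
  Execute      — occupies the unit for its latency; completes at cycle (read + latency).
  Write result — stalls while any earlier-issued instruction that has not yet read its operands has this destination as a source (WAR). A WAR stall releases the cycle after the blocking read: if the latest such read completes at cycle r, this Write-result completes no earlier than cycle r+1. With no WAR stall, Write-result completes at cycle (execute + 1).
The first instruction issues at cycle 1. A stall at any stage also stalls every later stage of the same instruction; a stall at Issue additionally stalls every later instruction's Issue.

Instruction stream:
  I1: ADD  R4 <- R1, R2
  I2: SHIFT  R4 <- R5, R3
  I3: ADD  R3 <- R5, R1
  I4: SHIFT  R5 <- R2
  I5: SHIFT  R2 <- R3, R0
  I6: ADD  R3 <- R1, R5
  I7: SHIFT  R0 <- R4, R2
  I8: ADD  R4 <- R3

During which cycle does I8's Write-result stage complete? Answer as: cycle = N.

t=1  issue I1 (ADD)
t=2  I1 read-ops
t=4  I1 finished on ADD
t=5  I1→R4
t=6  issue I2 (SHIFT)
t=7  I2 read-ops · issue I3 (ADD)
t=8  I2 finished on SHIFT · I3 read-ops
t=9  I2→R4
t=10  I3 finished on ADD · issue I4 (SHIFT)
t=11  I3→R3 · I4 read-ops
t=12  I4 finished on SHIFT
t=13  I4→R5
t=14  issue I5 (SHIFT)
t=15  I5 read-ops · issue I6 (ADD)
t=16  I5 finished on SHIFT · I6 read-ops
t=17  I5→R2
t=18  I6 finished on ADD · issue I7 (SHIFT)
t=19  I6→R3 · I7 read-ops
t=20  I7 finished on SHIFT · issue I8 (ADD)
t=21  I7→R0 · I8 read-ops
t=23  I8 finished on ADD
t=24  I8→R4

cycle = 24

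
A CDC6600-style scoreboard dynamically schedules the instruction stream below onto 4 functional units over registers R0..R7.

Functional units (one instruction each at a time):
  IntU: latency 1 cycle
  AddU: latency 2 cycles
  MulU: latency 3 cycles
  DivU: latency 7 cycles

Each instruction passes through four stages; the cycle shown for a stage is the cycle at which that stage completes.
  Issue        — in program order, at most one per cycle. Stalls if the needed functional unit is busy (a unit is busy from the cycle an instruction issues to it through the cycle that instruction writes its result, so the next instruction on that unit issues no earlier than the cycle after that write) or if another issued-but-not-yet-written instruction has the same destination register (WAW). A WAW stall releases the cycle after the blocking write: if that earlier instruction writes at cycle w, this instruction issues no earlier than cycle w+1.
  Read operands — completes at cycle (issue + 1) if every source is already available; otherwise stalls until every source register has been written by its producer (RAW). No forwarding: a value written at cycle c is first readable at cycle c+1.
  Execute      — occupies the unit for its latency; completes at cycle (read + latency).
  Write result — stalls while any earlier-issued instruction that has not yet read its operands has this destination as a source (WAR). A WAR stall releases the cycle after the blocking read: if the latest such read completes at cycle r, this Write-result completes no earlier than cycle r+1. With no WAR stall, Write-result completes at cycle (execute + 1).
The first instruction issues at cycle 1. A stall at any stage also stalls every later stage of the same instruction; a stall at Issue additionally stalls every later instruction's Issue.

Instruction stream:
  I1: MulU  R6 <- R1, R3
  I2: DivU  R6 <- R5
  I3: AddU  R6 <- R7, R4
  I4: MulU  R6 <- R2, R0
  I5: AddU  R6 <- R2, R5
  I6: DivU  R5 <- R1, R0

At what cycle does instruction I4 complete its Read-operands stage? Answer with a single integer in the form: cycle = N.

cycle = 23

c1: issue I1 (MulU)
c2: I1 read-ops
c5: I1 finished on MulU
c6: I1→R6
c7: issue I2 (DivU)
c8: I2 read-ops
c15: I2 finished on DivU
c16: I2→R6
c17: issue I3 (AddU)
c18: I3 read-ops
c20: I3 finished on AddU
c21: I3→R6
c22: issue I4 (MulU)
c23: I4 read-ops
c26: I4 finished on MulU
c27: I4→R6
c28: issue I5 (AddU)
c29: I5 read-ops, issue I6 (DivU)
c30: I6 read-ops
c31: I5 finished on AddU
c32: I5→R6
c37: I6 finished on DivU
c38: I6→R5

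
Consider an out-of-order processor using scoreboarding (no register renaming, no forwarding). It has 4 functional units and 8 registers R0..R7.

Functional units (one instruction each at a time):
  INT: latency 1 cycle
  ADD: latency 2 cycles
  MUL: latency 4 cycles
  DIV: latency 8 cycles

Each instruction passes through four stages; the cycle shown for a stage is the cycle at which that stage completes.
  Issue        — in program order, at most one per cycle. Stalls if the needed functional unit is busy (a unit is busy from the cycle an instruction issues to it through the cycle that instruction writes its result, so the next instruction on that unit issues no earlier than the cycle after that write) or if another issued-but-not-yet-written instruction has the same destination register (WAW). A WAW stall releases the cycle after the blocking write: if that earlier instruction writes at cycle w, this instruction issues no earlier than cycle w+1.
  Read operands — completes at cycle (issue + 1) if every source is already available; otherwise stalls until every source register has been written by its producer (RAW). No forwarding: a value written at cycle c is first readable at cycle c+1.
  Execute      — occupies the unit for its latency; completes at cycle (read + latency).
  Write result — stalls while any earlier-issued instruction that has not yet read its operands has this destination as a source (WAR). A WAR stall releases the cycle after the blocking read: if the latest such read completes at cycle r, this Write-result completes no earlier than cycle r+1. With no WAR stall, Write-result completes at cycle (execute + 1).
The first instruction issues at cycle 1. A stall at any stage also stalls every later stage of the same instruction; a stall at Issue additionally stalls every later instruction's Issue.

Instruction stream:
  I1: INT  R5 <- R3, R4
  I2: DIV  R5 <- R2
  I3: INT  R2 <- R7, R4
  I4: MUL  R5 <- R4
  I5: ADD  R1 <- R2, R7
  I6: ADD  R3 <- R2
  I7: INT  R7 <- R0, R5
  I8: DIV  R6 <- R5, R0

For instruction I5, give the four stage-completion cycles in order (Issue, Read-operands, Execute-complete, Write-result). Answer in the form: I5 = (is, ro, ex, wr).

t=1  issue I1 (INT)
t=2  I1 read-ops
t=3  I1 finished on INT
t=4  I1→R5
t=5  issue I2 (DIV)
t=6  I2 read-ops; issue I3 (INT)
t=7  I3 read-ops
t=8  I3 finished on INT
t=9  I3→R2
t=14  I2 finished on DIV
t=15  I2→R5
t=16  issue I4 (MUL)
t=17  I4 read-ops; issue I5 (ADD)
t=18  I5 read-ops
t=20  I5 finished on ADD
t=21  I4 finished on MUL; I5→R1
t=22  I4→R5; issue I6 (ADD)
t=23  I6 read-ops; issue I7 (INT)
t=24  I7 read-ops; issue I8 (DIV)
t=25  I6 finished on ADD; I7 finished on INT; I8 read-ops
t=26  I6→R3; I7→R7
t=33  I8 finished on DIV
t=34  I8→R6

I5 = (17, 18, 20, 21)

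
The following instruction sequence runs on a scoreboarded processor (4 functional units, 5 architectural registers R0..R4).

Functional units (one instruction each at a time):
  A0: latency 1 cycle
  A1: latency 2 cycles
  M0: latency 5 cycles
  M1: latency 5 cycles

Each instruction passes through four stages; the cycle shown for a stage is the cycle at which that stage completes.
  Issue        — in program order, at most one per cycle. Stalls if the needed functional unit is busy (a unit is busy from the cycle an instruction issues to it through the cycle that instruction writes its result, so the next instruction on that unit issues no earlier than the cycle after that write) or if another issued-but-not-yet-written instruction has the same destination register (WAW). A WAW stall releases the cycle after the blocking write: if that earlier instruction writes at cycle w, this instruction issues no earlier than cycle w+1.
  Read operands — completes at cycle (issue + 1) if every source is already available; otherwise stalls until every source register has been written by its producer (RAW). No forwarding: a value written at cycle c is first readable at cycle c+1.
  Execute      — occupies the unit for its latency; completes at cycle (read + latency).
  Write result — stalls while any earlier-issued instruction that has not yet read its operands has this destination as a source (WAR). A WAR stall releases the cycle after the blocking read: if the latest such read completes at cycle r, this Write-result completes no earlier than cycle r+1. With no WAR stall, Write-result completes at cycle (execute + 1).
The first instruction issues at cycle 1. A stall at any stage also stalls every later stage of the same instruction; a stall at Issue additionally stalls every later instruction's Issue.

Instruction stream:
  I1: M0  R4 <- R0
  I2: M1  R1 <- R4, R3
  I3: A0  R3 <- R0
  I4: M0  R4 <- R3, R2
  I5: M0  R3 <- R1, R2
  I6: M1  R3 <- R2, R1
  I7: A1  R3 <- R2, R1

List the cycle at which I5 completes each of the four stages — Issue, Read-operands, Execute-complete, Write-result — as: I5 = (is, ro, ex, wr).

t=1  I1 issues→M0
t=2  I1 reads · I2 issues→M1
t=3  I3 issues→A0
t=4  I3 reads
t=5  I3 exec-done
t=7  I1 exec-done
t=8  I1 writes R4
t=9  I2 reads · I4 issues→M0
t=10  I3 writes R3
t=11  I4 reads
t=14  I2 exec-done
t=15  I2 writes R1
t=16  I4 exec-done
t=17  I4 writes R4
t=18  I5 issues→M0
t=19  I5 reads
t=24  I5 exec-done
t=25  I5 writes R3
t=26  I6 issues→M1
t=27  I6 reads
t=32  I6 exec-done
t=33  I6 writes R3
t=34  I7 issues→A1
t=35  I7 reads
t=37  I7 exec-done
t=38  I7 writes R3

I5 = (18, 19, 24, 25)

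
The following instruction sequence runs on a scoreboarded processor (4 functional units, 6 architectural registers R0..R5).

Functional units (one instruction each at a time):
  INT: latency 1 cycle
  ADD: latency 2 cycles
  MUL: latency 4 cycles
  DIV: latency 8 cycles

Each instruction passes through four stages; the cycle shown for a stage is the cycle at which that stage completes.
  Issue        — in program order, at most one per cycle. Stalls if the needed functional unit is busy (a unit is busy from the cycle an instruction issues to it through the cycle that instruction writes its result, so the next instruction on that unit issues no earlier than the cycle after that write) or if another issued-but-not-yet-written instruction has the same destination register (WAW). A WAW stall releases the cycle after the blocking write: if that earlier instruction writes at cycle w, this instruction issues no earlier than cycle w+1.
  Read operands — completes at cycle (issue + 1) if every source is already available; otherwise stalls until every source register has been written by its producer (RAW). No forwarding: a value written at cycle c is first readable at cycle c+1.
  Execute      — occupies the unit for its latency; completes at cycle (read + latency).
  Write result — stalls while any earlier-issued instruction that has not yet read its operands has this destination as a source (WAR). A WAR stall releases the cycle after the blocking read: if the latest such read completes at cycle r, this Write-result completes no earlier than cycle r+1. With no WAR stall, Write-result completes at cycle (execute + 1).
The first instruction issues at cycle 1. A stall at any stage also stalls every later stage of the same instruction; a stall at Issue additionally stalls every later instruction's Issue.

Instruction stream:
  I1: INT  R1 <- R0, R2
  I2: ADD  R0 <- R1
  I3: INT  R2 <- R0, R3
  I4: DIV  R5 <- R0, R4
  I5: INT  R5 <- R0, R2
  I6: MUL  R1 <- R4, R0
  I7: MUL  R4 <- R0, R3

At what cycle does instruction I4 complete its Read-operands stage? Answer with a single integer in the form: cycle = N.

cycle = 9

[1] I1→INT
[2] I1 RO; I2→ADD
[3] I1 EX
[4] I1 WR R1
[5] I2 RO; I3→INT
[6] I4→DIV
[7] I2 EX
[8] I2 WR R0
[9] I3 RO; I4 RO
[10] I3 EX
[11] I3 WR R2
[17] I4 EX
[18] I4 WR R5
[19] I5→INT
[20] I5 RO; I6→MUL
[21] I5 EX; I6 RO
[22] I5 WR R5
[25] I6 EX
[26] I6 WR R1
[27] I7→MUL
[28] I7 RO
[32] I7 EX
[33] I7 WR R4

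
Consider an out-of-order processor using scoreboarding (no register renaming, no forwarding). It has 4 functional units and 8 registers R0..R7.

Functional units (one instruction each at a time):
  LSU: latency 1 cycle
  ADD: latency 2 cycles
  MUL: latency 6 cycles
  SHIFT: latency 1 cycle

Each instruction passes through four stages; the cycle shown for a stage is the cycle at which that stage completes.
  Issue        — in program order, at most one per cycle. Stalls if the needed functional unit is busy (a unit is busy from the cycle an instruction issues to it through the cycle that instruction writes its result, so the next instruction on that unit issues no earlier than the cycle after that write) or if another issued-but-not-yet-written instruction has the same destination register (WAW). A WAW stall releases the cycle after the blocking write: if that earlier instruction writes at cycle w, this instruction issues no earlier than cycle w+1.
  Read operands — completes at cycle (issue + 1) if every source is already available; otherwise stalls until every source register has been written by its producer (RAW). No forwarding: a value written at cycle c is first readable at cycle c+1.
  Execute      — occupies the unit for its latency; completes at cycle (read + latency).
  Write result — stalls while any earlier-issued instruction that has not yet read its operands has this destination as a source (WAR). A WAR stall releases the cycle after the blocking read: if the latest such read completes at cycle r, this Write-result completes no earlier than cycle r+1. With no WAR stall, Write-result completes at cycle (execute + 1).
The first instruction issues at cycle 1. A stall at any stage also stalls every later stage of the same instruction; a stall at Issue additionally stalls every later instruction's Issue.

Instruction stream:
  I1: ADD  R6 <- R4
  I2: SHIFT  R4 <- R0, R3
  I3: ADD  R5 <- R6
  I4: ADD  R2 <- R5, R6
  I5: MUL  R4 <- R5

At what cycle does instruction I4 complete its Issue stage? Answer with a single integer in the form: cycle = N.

cycle = 11

t=1  issue I1 (ADD)
t=2  I1 read-ops | issue I2 (SHIFT)
t=3  I2 read-ops
t=4  I1 finished on ADD | I2 finished on SHIFT
t=5  I1→R6 | I2→R4
t=6  issue I3 (ADD)
t=7  I3 read-ops
t=9  I3 finished on ADD
t=10  I3→R5
t=11  issue I4 (ADD)
t=12  I4 read-ops | issue I5 (MUL)
t=13  I5 read-ops
t=14  I4 finished on ADD
t=15  I4→R2
t=19  I5 finished on MUL
t=20  I5→R4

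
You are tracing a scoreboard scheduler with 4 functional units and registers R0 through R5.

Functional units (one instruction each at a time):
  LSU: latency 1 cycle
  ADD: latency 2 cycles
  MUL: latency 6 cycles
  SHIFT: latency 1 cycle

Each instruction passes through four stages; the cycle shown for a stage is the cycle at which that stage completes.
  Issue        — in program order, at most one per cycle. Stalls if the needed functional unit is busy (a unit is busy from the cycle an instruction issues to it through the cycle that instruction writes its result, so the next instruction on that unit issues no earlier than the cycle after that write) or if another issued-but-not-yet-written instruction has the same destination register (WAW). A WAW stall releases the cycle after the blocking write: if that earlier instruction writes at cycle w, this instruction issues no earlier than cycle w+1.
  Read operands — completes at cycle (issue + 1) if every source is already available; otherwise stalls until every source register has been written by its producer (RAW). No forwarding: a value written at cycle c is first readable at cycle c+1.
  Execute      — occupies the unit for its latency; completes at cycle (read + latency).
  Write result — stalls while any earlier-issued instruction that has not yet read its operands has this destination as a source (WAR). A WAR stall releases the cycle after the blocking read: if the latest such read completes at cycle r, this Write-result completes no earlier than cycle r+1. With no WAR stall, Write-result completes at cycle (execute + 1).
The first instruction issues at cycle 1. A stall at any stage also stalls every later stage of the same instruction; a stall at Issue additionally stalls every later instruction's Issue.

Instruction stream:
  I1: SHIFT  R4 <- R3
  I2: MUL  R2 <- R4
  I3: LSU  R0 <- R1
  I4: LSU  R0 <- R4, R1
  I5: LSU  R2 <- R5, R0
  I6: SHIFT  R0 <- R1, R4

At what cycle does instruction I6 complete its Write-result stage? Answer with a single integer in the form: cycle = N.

I1 -> (1, 2, 3, 4)
I2 -> (2, 5, 11, 12)  // RAW R4: wait I1 write@4
I3 -> (3, 4, 5, 6)
I4 -> (7, 8, 9, 10)  // struct: LSU busy until I3 writes@6
I5 -> (13, 14, 15, 16)  // WAW R2: wait I2 write@12
I6 -> (14, 15, 16, 17)

cycle = 17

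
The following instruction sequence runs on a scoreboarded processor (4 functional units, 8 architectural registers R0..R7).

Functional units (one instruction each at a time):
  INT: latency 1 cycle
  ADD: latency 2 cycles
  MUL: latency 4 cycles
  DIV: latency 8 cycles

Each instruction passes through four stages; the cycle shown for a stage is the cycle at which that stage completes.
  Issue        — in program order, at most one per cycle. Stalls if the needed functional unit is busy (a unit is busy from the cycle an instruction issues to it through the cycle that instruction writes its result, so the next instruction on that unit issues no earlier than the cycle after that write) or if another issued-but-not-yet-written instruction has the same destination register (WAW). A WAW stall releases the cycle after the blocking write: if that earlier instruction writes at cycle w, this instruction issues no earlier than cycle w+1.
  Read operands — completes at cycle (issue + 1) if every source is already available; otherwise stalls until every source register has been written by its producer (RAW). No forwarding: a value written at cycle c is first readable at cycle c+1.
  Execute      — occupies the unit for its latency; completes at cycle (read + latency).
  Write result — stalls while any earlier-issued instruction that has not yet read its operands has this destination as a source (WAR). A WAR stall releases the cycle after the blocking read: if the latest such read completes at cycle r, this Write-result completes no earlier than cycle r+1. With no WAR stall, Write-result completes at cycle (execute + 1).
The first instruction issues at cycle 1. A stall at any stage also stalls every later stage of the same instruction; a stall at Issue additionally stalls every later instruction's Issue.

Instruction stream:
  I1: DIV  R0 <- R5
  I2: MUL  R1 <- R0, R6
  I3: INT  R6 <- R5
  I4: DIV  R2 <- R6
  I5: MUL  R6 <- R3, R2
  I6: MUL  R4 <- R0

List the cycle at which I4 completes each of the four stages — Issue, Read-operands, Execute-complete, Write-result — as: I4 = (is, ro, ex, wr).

cycle 1: I1 issues→DIV
cycle 2: I1 reads; I2 issues→MUL
cycle 3: I3 issues→INT
cycle 4: I3 reads
cycle 5: I3 exec-done
cycle 10: I1 exec-done
cycle 11: I1 writes R0
cycle 12: I2 reads; I4 issues→DIV
cycle 13: I3 writes R6
cycle 14: I4 reads
cycle 16: I2 exec-done
cycle 17: I2 writes R1
cycle 18: I5 issues→MUL
cycle 22: I4 exec-done
cycle 23: I4 writes R2
cycle 24: I5 reads
cycle 28: I5 exec-done
cycle 29: I5 writes R6
cycle 30: I6 issues→MUL
cycle 31: I6 reads
cycle 35: I6 exec-done
cycle 36: I6 writes R4

I4 = (12, 14, 22, 23)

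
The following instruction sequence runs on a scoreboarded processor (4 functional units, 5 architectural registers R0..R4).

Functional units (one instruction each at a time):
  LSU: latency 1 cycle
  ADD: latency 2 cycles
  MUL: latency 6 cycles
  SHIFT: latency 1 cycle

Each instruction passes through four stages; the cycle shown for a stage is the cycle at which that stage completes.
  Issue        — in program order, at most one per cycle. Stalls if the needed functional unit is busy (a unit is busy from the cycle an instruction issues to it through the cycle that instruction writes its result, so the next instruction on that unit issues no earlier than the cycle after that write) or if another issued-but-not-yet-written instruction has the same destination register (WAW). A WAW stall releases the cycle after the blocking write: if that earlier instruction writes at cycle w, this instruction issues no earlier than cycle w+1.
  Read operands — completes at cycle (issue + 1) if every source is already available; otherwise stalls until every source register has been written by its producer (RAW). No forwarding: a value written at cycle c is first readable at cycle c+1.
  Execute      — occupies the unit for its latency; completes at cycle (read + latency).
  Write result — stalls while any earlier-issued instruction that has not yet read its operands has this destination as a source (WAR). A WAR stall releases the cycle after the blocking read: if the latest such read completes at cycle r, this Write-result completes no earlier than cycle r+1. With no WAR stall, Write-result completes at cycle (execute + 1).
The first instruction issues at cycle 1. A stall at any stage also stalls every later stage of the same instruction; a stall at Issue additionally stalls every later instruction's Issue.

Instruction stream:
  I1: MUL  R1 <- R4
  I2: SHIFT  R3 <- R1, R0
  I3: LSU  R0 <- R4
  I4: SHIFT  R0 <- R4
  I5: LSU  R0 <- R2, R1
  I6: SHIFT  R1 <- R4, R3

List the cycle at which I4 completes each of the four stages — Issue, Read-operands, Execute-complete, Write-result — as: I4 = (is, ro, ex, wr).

I1: IS=1 RO=2 EX=8 WR=9
I2: IS=2 RO=10 EX=11 WR=12  [RAW R1: wait I1 write@9]
I3: IS=3 RO=4 EX=5 WR=11  [WAR R0: wait I2 read@10]
I4: IS=13 RO=14 EX=15 WR=16  [struct: SHIFT busy until I2 writes@12]
I5: IS=17 RO=18 EX=19 WR=20  [WAW R0: wait I4 write@16]
I6: IS=18 RO=19 EX=20 WR=21

I4 = (13, 14, 15, 16)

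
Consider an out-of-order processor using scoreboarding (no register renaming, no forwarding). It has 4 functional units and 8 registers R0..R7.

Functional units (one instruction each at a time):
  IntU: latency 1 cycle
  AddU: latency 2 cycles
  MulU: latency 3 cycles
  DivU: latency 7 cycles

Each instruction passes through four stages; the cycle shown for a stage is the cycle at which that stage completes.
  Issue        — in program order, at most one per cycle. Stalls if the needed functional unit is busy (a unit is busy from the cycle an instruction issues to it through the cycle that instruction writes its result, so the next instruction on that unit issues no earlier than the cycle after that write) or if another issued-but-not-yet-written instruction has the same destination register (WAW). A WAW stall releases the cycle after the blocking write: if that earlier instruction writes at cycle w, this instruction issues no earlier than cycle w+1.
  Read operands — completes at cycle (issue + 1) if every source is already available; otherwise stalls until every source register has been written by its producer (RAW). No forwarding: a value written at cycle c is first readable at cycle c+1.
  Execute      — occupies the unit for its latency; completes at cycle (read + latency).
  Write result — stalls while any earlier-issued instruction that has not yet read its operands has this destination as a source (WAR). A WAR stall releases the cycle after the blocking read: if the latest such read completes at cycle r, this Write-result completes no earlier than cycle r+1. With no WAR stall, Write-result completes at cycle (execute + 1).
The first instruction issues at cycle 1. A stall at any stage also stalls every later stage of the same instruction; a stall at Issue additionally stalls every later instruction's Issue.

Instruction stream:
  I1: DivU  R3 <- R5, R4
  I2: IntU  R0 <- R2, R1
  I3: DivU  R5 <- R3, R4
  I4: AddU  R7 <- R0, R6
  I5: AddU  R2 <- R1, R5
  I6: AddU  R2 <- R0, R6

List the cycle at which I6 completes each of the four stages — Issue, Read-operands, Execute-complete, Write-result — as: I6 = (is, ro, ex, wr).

[I1] 1/2/9/10
[I2] 2/3/4/5
[I3] 11/12/19/20  (struct: DivU busy until I1 writes@10)
[I4] 12/13/15/16
[I5] 17/21/23/24  (struct: AddU busy until I4 writes@16; RAW R5: wait I3 write@20)
[I6] 25/26/28/29  (struct: AddU busy until I5 writes@24)

I6 = (25, 26, 28, 29)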